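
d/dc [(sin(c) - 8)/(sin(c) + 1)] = 9*cos(c)/(sin(c) + 1)^2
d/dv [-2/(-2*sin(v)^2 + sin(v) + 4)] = 2*(1 - 4*sin(v))*cos(v)/(sin(v) + cos(2*v) + 3)^2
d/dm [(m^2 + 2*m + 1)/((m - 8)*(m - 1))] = (-11*m^2 + 14*m + 25)/(m^4 - 18*m^3 + 97*m^2 - 144*m + 64)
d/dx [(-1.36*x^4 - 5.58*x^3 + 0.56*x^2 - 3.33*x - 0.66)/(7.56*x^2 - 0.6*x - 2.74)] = (-20.5632*x^5 - 39.7368*x^4 + 21.6016*x^3 + 70.7064*x^2 + 6.9104*x + 8.7282)/(57.1536*x^4 - 9.072*x^3 - 41.0688*x^2 + 3.288*x + 7.5076)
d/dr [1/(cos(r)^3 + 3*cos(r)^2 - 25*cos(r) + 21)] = (3*cos(r)^2 + 6*cos(r) - 25)*sin(r)/(cos(r)^3 + 3*cos(r)^2 - 25*cos(r) + 21)^2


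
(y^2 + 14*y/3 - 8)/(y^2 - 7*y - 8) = (-y^2 - 14*y/3 + 8)/(-y^2 + 7*y + 8)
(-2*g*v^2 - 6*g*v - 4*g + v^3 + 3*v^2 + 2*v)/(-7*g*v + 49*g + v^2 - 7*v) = (2*g*v^2 + 6*g*v + 4*g - v^3 - 3*v^2 - 2*v)/(7*g*v - 49*g - v^2 + 7*v)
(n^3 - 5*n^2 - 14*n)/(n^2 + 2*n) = n - 7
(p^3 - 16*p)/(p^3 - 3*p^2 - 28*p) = (p - 4)/(p - 7)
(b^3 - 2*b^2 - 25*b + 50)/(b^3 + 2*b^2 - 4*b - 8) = (b^2 - 25)/(b^2 + 4*b + 4)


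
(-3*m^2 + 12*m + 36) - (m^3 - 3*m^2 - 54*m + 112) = -m^3 + 66*m - 76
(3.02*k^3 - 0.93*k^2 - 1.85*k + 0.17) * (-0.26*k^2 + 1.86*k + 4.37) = -0.7852*k^5 + 5.859*k^4 + 11.9486*k^3 - 7.5493*k^2 - 7.7683*k + 0.7429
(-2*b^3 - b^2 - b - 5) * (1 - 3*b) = 6*b^4 + b^3 + 2*b^2 + 14*b - 5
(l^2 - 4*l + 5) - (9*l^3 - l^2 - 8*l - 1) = -9*l^3 + 2*l^2 + 4*l + 6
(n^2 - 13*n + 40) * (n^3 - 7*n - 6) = n^5 - 13*n^4 + 33*n^3 + 85*n^2 - 202*n - 240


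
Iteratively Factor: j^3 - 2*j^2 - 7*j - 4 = (j + 1)*(j^2 - 3*j - 4) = (j + 1)^2*(j - 4)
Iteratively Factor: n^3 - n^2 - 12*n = (n - 4)*(n^2 + 3*n) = n*(n - 4)*(n + 3)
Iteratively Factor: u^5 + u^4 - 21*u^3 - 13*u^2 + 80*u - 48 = (u - 1)*(u^4 + 2*u^3 - 19*u^2 - 32*u + 48) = (u - 1)*(u + 4)*(u^3 - 2*u^2 - 11*u + 12) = (u - 1)^2*(u + 4)*(u^2 - u - 12) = (u - 1)^2*(u + 3)*(u + 4)*(u - 4)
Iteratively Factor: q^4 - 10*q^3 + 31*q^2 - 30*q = (q - 5)*(q^3 - 5*q^2 + 6*q) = q*(q - 5)*(q^2 - 5*q + 6) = q*(q - 5)*(q - 2)*(q - 3)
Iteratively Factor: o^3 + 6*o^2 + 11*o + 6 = (o + 3)*(o^2 + 3*o + 2) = (o + 1)*(o + 3)*(o + 2)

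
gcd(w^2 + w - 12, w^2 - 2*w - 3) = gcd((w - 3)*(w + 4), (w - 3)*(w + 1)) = w - 3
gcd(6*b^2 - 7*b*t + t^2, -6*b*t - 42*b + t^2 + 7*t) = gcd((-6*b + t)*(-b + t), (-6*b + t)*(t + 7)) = -6*b + t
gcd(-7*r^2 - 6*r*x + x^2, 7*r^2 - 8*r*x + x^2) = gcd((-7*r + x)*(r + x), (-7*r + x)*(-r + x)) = -7*r + x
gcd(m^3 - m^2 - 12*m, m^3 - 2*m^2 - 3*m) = m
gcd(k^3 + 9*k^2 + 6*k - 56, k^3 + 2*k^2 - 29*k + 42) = k^2 + 5*k - 14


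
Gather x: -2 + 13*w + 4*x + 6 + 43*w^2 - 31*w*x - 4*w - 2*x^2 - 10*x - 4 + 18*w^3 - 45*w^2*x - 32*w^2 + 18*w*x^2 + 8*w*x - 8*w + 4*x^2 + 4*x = 18*w^3 + 11*w^2 + w + x^2*(18*w + 2) + x*(-45*w^2 - 23*w - 2)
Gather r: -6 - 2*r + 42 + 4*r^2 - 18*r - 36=4*r^2 - 20*r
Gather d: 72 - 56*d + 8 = 80 - 56*d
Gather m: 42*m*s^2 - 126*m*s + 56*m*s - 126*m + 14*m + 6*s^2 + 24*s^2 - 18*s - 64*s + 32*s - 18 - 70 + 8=m*(42*s^2 - 70*s - 112) + 30*s^2 - 50*s - 80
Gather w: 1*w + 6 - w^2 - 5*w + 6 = -w^2 - 4*w + 12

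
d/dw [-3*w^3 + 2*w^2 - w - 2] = -9*w^2 + 4*w - 1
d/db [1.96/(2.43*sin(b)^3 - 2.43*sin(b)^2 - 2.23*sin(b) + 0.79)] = (-14.2884*sin(b)^2 + 9.5256*sin(b) + 4.3708)*cos(b)/(2.43*sin(b)^3 - 2.43*sin(b)^2 - 2.23*sin(b) + 0.79)^2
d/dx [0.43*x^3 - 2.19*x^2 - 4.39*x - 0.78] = 1.29*x^2 - 4.38*x - 4.39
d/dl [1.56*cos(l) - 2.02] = -1.56*sin(l)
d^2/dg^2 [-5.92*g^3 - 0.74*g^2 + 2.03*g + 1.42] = -35.52*g - 1.48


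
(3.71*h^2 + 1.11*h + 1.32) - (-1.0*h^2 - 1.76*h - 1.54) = 4.71*h^2 + 2.87*h + 2.86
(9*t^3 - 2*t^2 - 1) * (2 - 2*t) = -18*t^4 + 22*t^3 - 4*t^2 + 2*t - 2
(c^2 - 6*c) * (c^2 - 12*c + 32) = c^4 - 18*c^3 + 104*c^2 - 192*c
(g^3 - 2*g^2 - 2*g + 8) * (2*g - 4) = 2*g^4 - 8*g^3 + 4*g^2 + 24*g - 32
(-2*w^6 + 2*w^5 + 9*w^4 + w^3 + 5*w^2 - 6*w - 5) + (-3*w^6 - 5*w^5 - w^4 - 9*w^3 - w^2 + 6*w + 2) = -5*w^6 - 3*w^5 + 8*w^4 - 8*w^3 + 4*w^2 - 3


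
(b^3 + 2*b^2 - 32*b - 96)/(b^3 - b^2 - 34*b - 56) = (b^2 - 2*b - 24)/(b^2 - 5*b - 14)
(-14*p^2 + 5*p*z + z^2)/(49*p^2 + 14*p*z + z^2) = (-2*p + z)/(7*p + z)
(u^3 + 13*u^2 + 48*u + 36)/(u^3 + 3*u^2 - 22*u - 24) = (u + 6)/(u - 4)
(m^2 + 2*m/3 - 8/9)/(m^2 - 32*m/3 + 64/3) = (9*m^2 + 6*m - 8)/(3*(3*m^2 - 32*m + 64))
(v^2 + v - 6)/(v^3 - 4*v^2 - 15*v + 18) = (v - 2)/(v^2 - 7*v + 6)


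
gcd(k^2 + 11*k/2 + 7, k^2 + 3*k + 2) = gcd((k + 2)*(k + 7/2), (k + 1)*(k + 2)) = k + 2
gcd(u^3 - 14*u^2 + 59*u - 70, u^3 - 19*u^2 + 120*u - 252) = u - 7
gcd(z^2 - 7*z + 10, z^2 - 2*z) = z - 2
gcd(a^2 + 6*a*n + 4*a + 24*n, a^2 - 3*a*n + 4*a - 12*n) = a + 4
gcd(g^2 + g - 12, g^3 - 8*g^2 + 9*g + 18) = g - 3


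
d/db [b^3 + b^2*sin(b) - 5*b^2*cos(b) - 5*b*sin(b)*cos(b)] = 5*b^2*sin(b) + b^2*cos(b) + 3*b^2 + 2*b*sin(b) - 10*b*cos(b) - 5*b*cos(2*b) - 5*sin(2*b)/2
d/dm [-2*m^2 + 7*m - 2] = 7 - 4*m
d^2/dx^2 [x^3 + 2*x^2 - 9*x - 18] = 6*x + 4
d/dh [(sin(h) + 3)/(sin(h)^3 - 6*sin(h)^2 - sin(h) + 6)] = (-2*sin(h)^3 - 3*sin(h)^2 + 36*sin(h) + 9)/((sin(h) - 6)^2*cos(h)^3)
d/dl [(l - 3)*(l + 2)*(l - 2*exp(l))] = -2*l^2*exp(l) + 3*l^2 - 2*l*exp(l) - 2*l + 14*exp(l) - 6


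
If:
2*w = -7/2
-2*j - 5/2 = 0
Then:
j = -5/4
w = -7/4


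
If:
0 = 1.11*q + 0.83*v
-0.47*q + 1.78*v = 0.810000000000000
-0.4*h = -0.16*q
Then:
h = -0.11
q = -0.28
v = 0.38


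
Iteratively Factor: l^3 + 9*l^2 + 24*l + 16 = (l + 1)*(l^2 + 8*l + 16) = (l + 1)*(l + 4)*(l + 4)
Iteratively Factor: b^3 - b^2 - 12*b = (b + 3)*(b^2 - 4*b) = b*(b + 3)*(b - 4)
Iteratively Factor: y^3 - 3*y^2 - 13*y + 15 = (y + 3)*(y^2 - 6*y + 5) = (y - 5)*(y + 3)*(y - 1)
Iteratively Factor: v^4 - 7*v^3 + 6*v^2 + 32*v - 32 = (v - 4)*(v^3 - 3*v^2 - 6*v + 8) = (v - 4)^2*(v^2 + v - 2) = (v - 4)^2*(v + 2)*(v - 1)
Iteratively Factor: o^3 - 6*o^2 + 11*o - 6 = (o - 2)*(o^2 - 4*o + 3) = (o - 3)*(o - 2)*(o - 1)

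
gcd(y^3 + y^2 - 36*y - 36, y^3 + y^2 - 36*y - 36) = y^3 + y^2 - 36*y - 36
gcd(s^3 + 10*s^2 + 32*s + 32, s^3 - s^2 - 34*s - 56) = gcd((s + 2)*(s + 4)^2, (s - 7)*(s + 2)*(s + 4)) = s^2 + 6*s + 8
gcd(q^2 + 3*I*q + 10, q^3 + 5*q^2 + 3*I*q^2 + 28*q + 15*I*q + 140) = 1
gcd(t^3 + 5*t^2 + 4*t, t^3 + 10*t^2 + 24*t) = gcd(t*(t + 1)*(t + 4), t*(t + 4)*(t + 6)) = t^2 + 4*t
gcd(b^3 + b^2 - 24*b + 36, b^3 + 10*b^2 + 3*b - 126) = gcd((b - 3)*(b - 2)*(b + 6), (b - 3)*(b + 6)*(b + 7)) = b^2 + 3*b - 18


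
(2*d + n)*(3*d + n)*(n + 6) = 6*d^2*n + 36*d^2 + 5*d*n^2 + 30*d*n + n^3 + 6*n^2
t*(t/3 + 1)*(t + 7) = t^3/3 + 10*t^2/3 + 7*t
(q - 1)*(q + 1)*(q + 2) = q^3 + 2*q^2 - q - 2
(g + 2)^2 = g^2 + 4*g + 4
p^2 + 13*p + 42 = (p + 6)*(p + 7)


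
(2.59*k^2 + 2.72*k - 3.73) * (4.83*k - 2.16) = 12.5097*k^3 + 7.5432*k^2 - 23.8911*k + 8.0568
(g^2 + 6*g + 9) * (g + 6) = g^3 + 12*g^2 + 45*g + 54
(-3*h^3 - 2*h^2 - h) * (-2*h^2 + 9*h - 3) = 6*h^5 - 23*h^4 - 7*h^3 - 3*h^2 + 3*h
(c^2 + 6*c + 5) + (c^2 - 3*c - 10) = 2*c^2 + 3*c - 5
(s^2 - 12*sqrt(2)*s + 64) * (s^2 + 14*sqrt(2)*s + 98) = s^4 + 2*sqrt(2)*s^3 - 174*s^2 - 280*sqrt(2)*s + 6272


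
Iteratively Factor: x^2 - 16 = (x + 4)*(x - 4)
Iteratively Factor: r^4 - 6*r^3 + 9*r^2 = (r)*(r^3 - 6*r^2 + 9*r) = r^2*(r^2 - 6*r + 9) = r^2*(r - 3)*(r - 3)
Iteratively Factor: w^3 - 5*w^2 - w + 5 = (w - 1)*(w^2 - 4*w - 5) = (w - 1)*(w + 1)*(w - 5)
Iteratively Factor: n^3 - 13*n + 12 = (n - 3)*(n^2 + 3*n - 4) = (n - 3)*(n - 1)*(n + 4)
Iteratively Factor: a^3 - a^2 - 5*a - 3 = (a + 1)*(a^2 - 2*a - 3) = (a + 1)^2*(a - 3)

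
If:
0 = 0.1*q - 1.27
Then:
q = 12.70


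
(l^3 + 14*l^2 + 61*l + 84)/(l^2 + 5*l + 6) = (l^2 + 11*l + 28)/(l + 2)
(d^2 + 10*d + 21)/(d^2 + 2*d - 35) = (d + 3)/(d - 5)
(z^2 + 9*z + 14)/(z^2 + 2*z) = (z + 7)/z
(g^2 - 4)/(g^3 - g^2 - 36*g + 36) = (g^2 - 4)/(g^3 - g^2 - 36*g + 36)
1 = 1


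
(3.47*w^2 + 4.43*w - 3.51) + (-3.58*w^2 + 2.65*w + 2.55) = -0.11*w^2 + 7.08*w - 0.96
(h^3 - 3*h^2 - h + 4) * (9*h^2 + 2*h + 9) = 9*h^5 - 25*h^4 - 6*h^3 + 7*h^2 - h + 36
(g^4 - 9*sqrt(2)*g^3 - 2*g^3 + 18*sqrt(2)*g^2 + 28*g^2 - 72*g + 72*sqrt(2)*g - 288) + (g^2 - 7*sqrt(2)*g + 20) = g^4 - 9*sqrt(2)*g^3 - 2*g^3 + 18*sqrt(2)*g^2 + 29*g^2 - 72*g + 65*sqrt(2)*g - 268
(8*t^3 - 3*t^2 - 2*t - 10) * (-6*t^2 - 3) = -48*t^5 + 18*t^4 - 12*t^3 + 69*t^2 + 6*t + 30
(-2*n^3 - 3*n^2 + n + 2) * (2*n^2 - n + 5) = -4*n^5 - 4*n^4 - 5*n^3 - 12*n^2 + 3*n + 10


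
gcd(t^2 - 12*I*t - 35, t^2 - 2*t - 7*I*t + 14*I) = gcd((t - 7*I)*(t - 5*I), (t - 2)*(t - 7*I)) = t - 7*I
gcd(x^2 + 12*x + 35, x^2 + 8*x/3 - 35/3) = x + 5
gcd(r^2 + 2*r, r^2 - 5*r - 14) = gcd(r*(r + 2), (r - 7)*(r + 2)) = r + 2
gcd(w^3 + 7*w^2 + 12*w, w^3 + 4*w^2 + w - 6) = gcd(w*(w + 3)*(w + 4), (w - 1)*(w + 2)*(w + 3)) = w + 3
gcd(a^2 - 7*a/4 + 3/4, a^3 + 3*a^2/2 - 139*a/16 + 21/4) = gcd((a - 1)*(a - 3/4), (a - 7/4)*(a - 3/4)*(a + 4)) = a - 3/4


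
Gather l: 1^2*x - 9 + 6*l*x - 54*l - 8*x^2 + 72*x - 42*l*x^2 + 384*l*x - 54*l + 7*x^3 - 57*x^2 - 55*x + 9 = l*(-42*x^2 + 390*x - 108) + 7*x^3 - 65*x^2 + 18*x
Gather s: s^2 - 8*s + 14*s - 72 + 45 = s^2 + 6*s - 27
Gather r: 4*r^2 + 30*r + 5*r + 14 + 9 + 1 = 4*r^2 + 35*r + 24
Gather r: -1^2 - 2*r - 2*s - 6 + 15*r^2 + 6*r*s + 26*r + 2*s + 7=15*r^2 + r*(6*s + 24)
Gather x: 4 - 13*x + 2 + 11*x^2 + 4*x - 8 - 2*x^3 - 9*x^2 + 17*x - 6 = -2*x^3 + 2*x^2 + 8*x - 8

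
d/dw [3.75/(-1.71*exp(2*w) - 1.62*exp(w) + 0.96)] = (12.825*exp(w) + 6.075)*exp(w)/(1.71*exp(2*w) + 1.62*exp(w) - 0.96)^2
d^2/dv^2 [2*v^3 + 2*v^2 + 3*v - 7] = 12*v + 4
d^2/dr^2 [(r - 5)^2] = 2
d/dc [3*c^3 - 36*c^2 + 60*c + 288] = 9*c^2 - 72*c + 60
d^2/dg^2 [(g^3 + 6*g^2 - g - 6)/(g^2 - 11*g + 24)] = 36*(9*g^3 - 69*g^2 + 111*g + 145)/(g^6 - 33*g^5 + 435*g^4 - 2915*g^3 + 10440*g^2 - 19008*g + 13824)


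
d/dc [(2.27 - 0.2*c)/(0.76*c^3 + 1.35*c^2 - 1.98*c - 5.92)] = (0.304*c^3 - 4.9056*c^2 - 6.129*c + 5.6786)/(0.5776*c^6 + 2.052*c^5 - 1.1871*c^4 - 14.3444*c^3 - 12.0636*c^2 + 23.4432*c + 35.0464)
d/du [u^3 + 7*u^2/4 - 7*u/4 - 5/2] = 3*u^2 + 7*u/2 - 7/4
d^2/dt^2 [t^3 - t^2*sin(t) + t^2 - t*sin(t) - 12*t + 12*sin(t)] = t^2*sin(t) + t*sin(t) - 4*t*cos(t) + 6*t - 14*sin(t) - 2*cos(t) + 2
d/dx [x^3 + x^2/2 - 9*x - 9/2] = 3*x^2 + x - 9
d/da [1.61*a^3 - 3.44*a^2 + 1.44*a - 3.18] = 4.83*a^2 - 6.88*a + 1.44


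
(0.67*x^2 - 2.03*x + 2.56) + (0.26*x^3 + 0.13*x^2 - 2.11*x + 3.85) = 0.26*x^3 + 0.8*x^2 - 4.14*x + 6.41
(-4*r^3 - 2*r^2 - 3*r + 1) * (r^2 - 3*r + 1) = -4*r^5 + 10*r^4 - r^3 + 8*r^2 - 6*r + 1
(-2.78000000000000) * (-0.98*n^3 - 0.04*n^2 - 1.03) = 2.7244*n^3 + 0.1112*n^2 + 2.8634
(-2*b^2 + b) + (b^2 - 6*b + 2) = -b^2 - 5*b + 2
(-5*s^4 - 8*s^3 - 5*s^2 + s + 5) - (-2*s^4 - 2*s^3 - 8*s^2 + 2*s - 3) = -3*s^4 - 6*s^3 + 3*s^2 - s + 8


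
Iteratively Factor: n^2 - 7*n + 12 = (n - 4)*(n - 3)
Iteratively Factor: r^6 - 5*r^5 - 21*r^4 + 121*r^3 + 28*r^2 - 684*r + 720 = (r - 2)*(r^5 - 3*r^4 - 27*r^3 + 67*r^2 + 162*r - 360) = (r - 2)*(r + 4)*(r^4 - 7*r^3 + r^2 + 63*r - 90) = (r - 2)^2*(r + 4)*(r^3 - 5*r^2 - 9*r + 45) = (r - 3)*(r - 2)^2*(r + 4)*(r^2 - 2*r - 15) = (r - 5)*(r - 3)*(r - 2)^2*(r + 4)*(r + 3)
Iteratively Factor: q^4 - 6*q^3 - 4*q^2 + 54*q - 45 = (q - 5)*(q^3 - q^2 - 9*q + 9) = (q - 5)*(q + 3)*(q^2 - 4*q + 3) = (q - 5)*(q - 3)*(q + 3)*(q - 1)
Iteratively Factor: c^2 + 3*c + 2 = (c + 1)*(c + 2)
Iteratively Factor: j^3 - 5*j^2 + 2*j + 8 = (j + 1)*(j^2 - 6*j + 8) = (j - 4)*(j + 1)*(j - 2)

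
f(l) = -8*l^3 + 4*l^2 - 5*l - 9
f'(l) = -24*l^2 + 8*l - 5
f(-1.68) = 48.62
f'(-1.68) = -86.18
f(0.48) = -11.36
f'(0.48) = -6.69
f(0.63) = -12.56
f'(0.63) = -9.49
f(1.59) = -39.00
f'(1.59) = -52.95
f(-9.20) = 6605.06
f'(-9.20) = -2109.96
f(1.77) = -49.68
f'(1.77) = -66.03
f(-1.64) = 45.25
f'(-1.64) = -82.67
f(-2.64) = 179.28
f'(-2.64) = -193.39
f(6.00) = -1623.00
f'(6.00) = -821.00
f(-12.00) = 14451.00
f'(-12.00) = -3557.00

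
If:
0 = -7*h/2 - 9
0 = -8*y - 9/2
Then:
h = -18/7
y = -9/16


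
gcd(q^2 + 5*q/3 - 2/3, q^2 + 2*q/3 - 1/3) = q - 1/3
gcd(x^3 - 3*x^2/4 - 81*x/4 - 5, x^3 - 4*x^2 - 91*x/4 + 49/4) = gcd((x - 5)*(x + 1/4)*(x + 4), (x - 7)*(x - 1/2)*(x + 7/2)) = 1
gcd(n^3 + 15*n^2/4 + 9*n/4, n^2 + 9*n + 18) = n + 3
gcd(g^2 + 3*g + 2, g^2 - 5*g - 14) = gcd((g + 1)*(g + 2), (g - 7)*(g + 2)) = g + 2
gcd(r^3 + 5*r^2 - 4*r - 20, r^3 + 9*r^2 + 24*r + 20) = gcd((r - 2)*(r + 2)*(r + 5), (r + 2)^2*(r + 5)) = r^2 + 7*r + 10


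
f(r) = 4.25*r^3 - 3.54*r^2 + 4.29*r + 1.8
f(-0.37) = -0.49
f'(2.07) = 44.27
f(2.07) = 33.21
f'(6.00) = 420.81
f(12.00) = 6887.52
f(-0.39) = -0.66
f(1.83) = 23.84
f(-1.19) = -15.48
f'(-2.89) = 131.24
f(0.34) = 3.02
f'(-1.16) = 29.66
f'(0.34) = 3.36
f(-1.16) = -14.57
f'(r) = 12.75*r^2 - 7.08*r + 4.29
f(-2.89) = -142.75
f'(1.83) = 34.03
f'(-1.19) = 30.77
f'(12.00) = 1755.33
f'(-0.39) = 8.99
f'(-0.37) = 8.66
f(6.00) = 818.10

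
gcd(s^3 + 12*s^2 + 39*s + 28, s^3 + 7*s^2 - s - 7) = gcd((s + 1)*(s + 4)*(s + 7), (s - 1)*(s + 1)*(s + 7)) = s^2 + 8*s + 7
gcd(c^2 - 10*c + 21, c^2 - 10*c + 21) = c^2 - 10*c + 21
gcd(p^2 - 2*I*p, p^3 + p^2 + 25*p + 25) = 1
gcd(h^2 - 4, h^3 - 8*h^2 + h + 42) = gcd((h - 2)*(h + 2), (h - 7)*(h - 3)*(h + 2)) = h + 2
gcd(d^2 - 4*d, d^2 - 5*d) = d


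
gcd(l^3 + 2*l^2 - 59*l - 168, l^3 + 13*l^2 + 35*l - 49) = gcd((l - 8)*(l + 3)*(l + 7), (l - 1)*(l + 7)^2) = l + 7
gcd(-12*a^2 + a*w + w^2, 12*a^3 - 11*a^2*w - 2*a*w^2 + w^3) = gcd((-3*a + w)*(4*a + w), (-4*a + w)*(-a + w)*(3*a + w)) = 1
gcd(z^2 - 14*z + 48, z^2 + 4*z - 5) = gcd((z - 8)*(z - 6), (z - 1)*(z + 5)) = 1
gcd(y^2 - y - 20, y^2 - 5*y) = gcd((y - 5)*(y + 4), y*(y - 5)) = y - 5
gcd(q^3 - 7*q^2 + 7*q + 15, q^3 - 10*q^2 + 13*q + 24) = q^2 - 2*q - 3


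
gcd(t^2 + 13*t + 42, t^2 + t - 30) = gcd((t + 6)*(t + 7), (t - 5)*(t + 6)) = t + 6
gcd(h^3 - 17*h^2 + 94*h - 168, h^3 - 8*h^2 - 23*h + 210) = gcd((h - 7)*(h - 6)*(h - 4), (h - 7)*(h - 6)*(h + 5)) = h^2 - 13*h + 42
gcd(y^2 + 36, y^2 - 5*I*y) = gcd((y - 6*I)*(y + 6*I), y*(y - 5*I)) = 1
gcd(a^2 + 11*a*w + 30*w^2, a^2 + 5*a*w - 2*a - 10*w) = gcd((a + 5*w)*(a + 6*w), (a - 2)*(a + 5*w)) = a + 5*w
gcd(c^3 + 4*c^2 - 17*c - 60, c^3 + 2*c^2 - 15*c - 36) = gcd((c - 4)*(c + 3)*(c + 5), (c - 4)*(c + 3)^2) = c^2 - c - 12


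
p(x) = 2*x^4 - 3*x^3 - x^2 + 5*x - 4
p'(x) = 8*x^3 - 9*x^2 - 2*x + 5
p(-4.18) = 787.30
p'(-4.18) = -728.17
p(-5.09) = 1682.72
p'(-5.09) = -1272.97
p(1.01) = -0.98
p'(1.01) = 2.04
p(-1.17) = -2.67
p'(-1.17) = -17.79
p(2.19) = 16.65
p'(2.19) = 41.48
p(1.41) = 0.56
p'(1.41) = 6.71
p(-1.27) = -0.61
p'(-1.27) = -23.36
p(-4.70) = 1237.82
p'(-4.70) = -1014.99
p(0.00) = -4.00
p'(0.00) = 5.00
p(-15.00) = 111071.00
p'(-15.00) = -28990.00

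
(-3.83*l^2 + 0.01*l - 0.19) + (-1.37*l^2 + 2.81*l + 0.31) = -5.2*l^2 + 2.82*l + 0.12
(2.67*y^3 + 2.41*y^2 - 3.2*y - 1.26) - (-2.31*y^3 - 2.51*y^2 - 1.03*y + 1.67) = 4.98*y^3 + 4.92*y^2 - 2.17*y - 2.93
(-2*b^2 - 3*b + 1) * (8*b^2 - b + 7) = -16*b^4 - 22*b^3 - 3*b^2 - 22*b + 7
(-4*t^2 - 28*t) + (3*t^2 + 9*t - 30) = -t^2 - 19*t - 30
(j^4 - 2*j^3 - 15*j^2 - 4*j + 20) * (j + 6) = j^5 + 4*j^4 - 27*j^3 - 94*j^2 - 4*j + 120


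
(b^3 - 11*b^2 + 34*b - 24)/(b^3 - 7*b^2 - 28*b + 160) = (b^2 - 7*b + 6)/(b^2 - 3*b - 40)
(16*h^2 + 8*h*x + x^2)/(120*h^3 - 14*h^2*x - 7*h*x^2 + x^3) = (4*h + x)/(30*h^2 - 11*h*x + x^2)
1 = 1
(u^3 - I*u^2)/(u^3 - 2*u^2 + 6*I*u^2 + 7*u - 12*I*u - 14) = u^2/(u^2 + u*(-2 + 7*I) - 14*I)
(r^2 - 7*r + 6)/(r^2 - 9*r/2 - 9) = 2*(r - 1)/(2*r + 3)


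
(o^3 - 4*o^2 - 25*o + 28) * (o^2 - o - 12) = o^5 - 5*o^4 - 33*o^3 + 101*o^2 + 272*o - 336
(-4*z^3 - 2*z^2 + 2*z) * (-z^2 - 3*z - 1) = 4*z^5 + 14*z^4 + 8*z^3 - 4*z^2 - 2*z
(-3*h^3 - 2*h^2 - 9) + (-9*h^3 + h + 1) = -12*h^3 - 2*h^2 + h - 8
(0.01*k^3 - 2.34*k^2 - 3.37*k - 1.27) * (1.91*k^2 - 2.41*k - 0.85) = 0.0191*k^5 - 4.4935*k^4 - 0.8058*k^3 + 7.685*k^2 + 5.9252*k + 1.0795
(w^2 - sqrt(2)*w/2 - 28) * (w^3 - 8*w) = w^5 - sqrt(2)*w^4/2 - 36*w^3 + 4*sqrt(2)*w^2 + 224*w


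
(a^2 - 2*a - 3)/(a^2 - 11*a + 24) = (a + 1)/(a - 8)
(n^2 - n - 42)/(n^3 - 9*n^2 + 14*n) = (n + 6)/(n*(n - 2))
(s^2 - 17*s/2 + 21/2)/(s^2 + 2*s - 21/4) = 2*(s - 7)/(2*s + 7)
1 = 1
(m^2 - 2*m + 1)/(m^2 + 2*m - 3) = (m - 1)/(m + 3)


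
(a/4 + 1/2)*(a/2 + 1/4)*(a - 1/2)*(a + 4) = a^4/8 + 3*a^3/4 + 31*a^2/32 - 3*a/16 - 1/4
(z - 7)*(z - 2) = z^2 - 9*z + 14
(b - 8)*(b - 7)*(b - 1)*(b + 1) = b^4 - 15*b^3 + 55*b^2 + 15*b - 56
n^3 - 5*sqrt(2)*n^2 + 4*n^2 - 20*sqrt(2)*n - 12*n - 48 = (n + 4)*(n - 6*sqrt(2))*(n + sqrt(2))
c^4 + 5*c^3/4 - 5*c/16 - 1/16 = (c - 1/2)*(c + 1/4)*(c + 1/2)*(c + 1)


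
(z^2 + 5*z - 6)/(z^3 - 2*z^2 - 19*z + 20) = (z + 6)/(z^2 - z - 20)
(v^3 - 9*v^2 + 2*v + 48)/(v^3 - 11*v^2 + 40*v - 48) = (v^2 - 6*v - 16)/(v^2 - 8*v + 16)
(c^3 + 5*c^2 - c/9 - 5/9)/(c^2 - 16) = (9*c^3 + 45*c^2 - c - 5)/(9*(c^2 - 16))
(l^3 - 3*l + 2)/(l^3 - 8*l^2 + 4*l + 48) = (l^2 - 2*l + 1)/(l^2 - 10*l + 24)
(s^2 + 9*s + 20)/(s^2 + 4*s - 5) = (s + 4)/(s - 1)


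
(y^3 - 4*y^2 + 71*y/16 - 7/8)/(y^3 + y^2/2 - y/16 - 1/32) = 2*(4*y^2 - 15*y + 14)/(8*y^2 + 6*y + 1)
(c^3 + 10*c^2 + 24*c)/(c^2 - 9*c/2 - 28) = 2*c*(c^2 + 10*c + 24)/(2*c^2 - 9*c - 56)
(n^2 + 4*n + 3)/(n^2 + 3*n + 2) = (n + 3)/(n + 2)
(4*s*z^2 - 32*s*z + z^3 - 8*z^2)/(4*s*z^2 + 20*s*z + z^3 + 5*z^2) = (z - 8)/(z + 5)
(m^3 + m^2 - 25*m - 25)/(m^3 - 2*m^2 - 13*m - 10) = (m + 5)/(m + 2)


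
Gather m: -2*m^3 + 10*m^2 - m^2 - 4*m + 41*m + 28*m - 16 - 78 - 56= -2*m^3 + 9*m^2 + 65*m - 150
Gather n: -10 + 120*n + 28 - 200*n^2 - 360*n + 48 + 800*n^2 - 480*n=600*n^2 - 720*n + 66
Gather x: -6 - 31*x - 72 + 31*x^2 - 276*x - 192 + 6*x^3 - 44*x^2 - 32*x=6*x^3 - 13*x^2 - 339*x - 270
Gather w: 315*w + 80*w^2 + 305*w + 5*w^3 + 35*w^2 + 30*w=5*w^3 + 115*w^2 + 650*w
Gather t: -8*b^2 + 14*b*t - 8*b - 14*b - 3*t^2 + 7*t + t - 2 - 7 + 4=-8*b^2 - 22*b - 3*t^2 + t*(14*b + 8) - 5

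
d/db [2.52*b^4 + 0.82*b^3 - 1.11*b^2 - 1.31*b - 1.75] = 10.08*b^3 + 2.46*b^2 - 2.22*b - 1.31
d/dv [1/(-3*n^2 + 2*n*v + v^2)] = 2*(-n - v)/(-3*n^2 + 2*n*v + v^2)^2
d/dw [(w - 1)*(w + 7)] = 2*w + 6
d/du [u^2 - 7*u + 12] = 2*u - 7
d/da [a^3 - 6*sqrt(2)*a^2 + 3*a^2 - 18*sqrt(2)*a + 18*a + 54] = 3*a^2 - 12*sqrt(2)*a + 6*a - 18*sqrt(2) + 18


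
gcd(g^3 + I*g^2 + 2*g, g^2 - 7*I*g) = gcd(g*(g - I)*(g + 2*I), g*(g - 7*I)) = g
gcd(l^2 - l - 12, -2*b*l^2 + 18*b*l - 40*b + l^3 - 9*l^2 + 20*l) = l - 4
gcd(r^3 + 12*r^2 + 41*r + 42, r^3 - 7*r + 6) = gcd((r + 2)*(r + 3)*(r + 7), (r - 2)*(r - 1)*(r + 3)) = r + 3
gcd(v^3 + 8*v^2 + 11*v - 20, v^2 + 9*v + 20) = v^2 + 9*v + 20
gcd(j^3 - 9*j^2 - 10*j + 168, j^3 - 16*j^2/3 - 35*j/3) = j - 7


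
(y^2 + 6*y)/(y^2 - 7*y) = (y + 6)/(y - 7)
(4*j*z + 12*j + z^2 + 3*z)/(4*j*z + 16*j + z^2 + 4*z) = (z + 3)/(z + 4)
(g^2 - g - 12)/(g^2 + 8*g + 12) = (g^2 - g - 12)/(g^2 + 8*g + 12)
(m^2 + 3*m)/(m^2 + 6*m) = (m + 3)/(m + 6)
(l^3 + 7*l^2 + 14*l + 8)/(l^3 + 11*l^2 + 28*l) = (l^2 + 3*l + 2)/(l*(l + 7))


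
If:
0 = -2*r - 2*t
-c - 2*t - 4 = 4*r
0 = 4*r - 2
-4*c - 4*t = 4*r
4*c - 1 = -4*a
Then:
No Solution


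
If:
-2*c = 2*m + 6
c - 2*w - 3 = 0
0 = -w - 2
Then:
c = -1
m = -2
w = -2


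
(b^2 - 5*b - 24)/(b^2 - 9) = (b - 8)/(b - 3)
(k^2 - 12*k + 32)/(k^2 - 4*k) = (k - 8)/k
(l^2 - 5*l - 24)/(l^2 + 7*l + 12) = (l - 8)/(l + 4)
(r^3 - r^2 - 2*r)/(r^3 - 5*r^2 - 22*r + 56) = r*(r + 1)/(r^2 - 3*r - 28)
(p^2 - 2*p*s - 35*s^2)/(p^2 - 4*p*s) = (p^2 - 2*p*s - 35*s^2)/(p*(p - 4*s))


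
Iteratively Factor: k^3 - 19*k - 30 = (k + 3)*(k^2 - 3*k - 10) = (k + 2)*(k + 3)*(k - 5)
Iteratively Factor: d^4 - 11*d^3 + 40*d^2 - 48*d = (d - 4)*(d^3 - 7*d^2 + 12*d) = d*(d - 4)*(d^2 - 7*d + 12) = d*(d - 4)*(d - 3)*(d - 4)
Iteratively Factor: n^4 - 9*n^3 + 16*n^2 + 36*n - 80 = (n - 5)*(n^3 - 4*n^2 - 4*n + 16) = (n - 5)*(n - 4)*(n^2 - 4) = (n - 5)*(n - 4)*(n - 2)*(n + 2)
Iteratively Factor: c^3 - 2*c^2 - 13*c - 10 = (c + 1)*(c^2 - 3*c - 10) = (c + 1)*(c + 2)*(c - 5)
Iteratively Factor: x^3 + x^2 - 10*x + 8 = (x - 2)*(x^2 + 3*x - 4) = (x - 2)*(x + 4)*(x - 1)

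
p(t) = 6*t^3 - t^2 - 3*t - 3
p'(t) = 18*t^2 - 2*t - 3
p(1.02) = -0.73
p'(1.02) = 13.69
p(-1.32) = -14.58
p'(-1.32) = 31.00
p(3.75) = 288.09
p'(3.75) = 242.62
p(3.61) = 255.41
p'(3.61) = 224.36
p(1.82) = 24.40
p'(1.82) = 52.98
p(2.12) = 43.31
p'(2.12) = 73.66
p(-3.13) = -187.39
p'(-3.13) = 179.60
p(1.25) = 3.41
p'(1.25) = 22.62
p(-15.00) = -20433.00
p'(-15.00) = 4077.00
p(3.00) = 141.00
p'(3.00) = 153.00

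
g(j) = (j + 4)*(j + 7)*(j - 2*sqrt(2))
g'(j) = (j + 4)*(j + 7) + (j + 4)*(j - 2*sqrt(2)) + (j + 7)*(j - 2*sqrt(2))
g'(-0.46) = -10.00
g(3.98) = 100.90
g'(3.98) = 109.45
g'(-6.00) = 6.83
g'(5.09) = 157.80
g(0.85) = -75.32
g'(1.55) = 29.43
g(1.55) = -60.66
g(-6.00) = 17.66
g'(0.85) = 12.95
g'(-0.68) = -12.84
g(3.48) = 51.08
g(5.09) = 248.54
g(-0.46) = -76.13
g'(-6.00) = 6.83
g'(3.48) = 90.09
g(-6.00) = 17.66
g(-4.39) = 7.35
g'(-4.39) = -17.04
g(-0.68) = -73.62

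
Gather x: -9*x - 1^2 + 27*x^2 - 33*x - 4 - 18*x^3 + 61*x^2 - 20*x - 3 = -18*x^3 + 88*x^2 - 62*x - 8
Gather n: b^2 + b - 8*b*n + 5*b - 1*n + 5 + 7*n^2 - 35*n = b^2 + 6*b + 7*n^2 + n*(-8*b - 36) + 5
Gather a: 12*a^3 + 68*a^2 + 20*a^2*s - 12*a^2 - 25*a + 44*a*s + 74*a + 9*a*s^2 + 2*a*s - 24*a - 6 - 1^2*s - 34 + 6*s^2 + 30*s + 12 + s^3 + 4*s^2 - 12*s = 12*a^3 + a^2*(20*s + 56) + a*(9*s^2 + 46*s + 25) + s^3 + 10*s^2 + 17*s - 28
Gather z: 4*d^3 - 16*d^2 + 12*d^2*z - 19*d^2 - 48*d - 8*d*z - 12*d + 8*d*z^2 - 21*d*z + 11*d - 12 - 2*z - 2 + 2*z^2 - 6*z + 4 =4*d^3 - 35*d^2 - 49*d + z^2*(8*d + 2) + z*(12*d^2 - 29*d - 8) - 10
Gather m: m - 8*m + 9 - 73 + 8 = -7*m - 56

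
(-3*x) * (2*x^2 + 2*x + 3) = -6*x^3 - 6*x^2 - 9*x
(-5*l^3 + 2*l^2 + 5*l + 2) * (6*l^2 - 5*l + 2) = -30*l^5 + 37*l^4 + 10*l^3 - 9*l^2 + 4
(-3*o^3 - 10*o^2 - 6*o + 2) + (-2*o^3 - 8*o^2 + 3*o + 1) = -5*o^3 - 18*o^2 - 3*o + 3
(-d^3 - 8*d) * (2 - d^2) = d^5 + 6*d^3 - 16*d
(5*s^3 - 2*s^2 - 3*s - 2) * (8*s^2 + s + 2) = 40*s^5 - 11*s^4 - 16*s^3 - 23*s^2 - 8*s - 4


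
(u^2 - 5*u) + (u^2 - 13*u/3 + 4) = 2*u^2 - 28*u/3 + 4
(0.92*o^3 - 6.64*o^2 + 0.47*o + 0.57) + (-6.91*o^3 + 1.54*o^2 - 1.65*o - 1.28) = -5.99*o^3 - 5.1*o^2 - 1.18*o - 0.71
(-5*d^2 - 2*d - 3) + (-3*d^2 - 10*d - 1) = -8*d^2 - 12*d - 4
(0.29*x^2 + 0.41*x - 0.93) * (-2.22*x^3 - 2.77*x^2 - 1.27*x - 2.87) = -0.6438*x^5 - 1.7135*x^4 + 0.5606*x^3 + 1.2231*x^2 + 0.00439999999999996*x + 2.6691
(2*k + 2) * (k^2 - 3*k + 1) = 2*k^3 - 4*k^2 - 4*k + 2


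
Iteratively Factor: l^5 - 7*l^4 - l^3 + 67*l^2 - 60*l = (l)*(l^4 - 7*l^3 - l^2 + 67*l - 60) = l*(l + 3)*(l^3 - 10*l^2 + 29*l - 20) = l*(l - 1)*(l + 3)*(l^2 - 9*l + 20) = l*(l - 4)*(l - 1)*(l + 3)*(l - 5)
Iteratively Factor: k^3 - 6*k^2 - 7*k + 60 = (k - 4)*(k^2 - 2*k - 15) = (k - 4)*(k + 3)*(k - 5)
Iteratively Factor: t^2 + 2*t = (t)*(t + 2)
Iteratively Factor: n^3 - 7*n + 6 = (n + 3)*(n^2 - 3*n + 2) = (n - 2)*(n + 3)*(n - 1)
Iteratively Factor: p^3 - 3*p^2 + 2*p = (p)*(p^2 - 3*p + 2) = p*(p - 1)*(p - 2)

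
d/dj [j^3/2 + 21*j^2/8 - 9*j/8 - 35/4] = 3*j^2/2 + 21*j/4 - 9/8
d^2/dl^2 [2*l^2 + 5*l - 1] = 4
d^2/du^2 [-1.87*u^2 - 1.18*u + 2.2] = -3.74000000000000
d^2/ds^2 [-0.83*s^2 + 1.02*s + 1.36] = -1.66000000000000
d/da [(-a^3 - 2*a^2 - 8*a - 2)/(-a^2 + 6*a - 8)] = (a^4 - 12*a^3 + 4*a^2 + 28*a + 76)/(a^4 - 12*a^3 + 52*a^2 - 96*a + 64)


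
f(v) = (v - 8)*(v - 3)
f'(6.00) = 1.00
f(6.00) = -6.00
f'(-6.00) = -23.00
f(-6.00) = 126.00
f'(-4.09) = -19.18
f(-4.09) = 85.72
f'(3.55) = -3.90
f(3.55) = -2.45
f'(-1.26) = -13.52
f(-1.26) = 39.45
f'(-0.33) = -11.66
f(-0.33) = 27.74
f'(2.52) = -5.96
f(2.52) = 2.63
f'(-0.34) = -11.68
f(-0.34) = 27.86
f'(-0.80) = -12.60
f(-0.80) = 33.44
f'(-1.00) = -13.00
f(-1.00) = 36.00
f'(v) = 2*v - 11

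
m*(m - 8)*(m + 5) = m^3 - 3*m^2 - 40*m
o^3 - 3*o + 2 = (o - 1)^2*(o + 2)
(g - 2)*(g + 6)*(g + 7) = g^3 + 11*g^2 + 16*g - 84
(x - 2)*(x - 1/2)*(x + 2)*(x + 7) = x^4 + 13*x^3/2 - 15*x^2/2 - 26*x + 14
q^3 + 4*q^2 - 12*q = q*(q - 2)*(q + 6)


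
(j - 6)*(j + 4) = j^2 - 2*j - 24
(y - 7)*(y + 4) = y^2 - 3*y - 28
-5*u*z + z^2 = z*(-5*u + z)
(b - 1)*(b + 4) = b^2 + 3*b - 4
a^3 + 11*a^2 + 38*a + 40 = (a + 2)*(a + 4)*(a + 5)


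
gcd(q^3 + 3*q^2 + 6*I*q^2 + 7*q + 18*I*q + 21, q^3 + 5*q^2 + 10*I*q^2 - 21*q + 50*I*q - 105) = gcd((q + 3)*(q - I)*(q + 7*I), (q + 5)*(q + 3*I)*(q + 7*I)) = q + 7*I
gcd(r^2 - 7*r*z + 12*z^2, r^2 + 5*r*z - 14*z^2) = 1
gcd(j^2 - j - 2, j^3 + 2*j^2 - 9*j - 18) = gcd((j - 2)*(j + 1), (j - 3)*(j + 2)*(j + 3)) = 1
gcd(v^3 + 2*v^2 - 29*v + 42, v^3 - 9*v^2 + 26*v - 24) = v^2 - 5*v + 6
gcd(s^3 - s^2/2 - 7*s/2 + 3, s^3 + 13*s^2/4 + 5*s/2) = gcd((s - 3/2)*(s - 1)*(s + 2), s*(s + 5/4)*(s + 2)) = s + 2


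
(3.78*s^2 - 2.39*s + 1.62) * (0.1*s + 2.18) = 0.378*s^3 + 8.0014*s^2 - 5.0482*s + 3.5316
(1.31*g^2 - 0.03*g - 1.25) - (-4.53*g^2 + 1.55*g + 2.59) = 5.84*g^2 - 1.58*g - 3.84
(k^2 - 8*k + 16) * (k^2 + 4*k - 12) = k^4 - 4*k^3 - 28*k^2 + 160*k - 192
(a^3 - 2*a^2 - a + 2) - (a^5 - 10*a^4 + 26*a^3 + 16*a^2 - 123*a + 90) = -a^5 + 10*a^4 - 25*a^3 - 18*a^2 + 122*a - 88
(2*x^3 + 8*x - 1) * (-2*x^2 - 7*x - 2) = -4*x^5 - 14*x^4 - 20*x^3 - 54*x^2 - 9*x + 2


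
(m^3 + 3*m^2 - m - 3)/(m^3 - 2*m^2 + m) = (m^2 + 4*m + 3)/(m*(m - 1))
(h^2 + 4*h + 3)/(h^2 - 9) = (h + 1)/(h - 3)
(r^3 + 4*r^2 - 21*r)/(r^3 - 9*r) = (r + 7)/(r + 3)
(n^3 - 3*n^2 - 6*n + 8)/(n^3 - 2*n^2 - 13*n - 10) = (n^2 - 5*n + 4)/(n^2 - 4*n - 5)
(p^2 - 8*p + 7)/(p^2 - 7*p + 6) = (p - 7)/(p - 6)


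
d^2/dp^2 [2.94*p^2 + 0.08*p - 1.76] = 5.88000000000000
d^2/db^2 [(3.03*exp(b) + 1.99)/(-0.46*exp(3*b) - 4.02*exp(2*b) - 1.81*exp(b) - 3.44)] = (-2.564592*exp(6*b) - 20.598984*exp(5*b) - 79.3538879999999*exp(4*b) - 47.57291*exp(3*b) + 236.309454*exp(2*b) + 122.423801*exp(b) - 23.465272)*exp(b)/(0.097336*exp(9*b) + 2.551896*exp(8*b) + 23.45034*exp(7*b) + 87.230832*exp(6*b) + 130.439478*exp(5*b) + 223.469958*exp(4*b) + 172.440877*exp(3*b) + 176.522568*exp(2*b) + 64.256448*exp(b) + 40.707584)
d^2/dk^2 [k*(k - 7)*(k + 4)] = 6*k - 6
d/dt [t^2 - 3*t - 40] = 2*t - 3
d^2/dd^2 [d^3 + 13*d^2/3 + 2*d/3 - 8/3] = 6*d + 26/3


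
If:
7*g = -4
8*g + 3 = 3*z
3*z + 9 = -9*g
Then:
No Solution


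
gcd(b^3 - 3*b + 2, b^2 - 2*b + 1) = b^2 - 2*b + 1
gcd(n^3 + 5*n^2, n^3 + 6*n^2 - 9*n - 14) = 1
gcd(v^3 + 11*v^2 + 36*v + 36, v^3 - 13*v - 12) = v + 3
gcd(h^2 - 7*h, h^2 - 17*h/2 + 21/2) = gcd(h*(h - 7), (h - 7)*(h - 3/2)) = h - 7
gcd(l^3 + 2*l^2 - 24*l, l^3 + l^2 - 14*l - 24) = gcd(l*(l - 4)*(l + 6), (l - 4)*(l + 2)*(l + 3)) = l - 4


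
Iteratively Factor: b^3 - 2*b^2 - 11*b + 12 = (b - 4)*(b^2 + 2*b - 3) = (b - 4)*(b + 3)*(b - 1)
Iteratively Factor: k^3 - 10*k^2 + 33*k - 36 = (k - 4)*(k^2 - 6*k + 9) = (k - 4)*(k - 3)*(k - 3)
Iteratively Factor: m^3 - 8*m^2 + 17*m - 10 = (m - 5)*(m^2 - 3*m + 2) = (m - 5)*(m - 1)*(m - 2)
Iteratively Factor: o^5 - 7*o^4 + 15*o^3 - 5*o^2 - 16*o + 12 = (o - 3)*(o^4 - 4*o^3 + 3*o^2 + 4*o - 4) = (o - 3)*(o - 2)*(o^3 - 2*o^2 - o + 2) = (o - 3)*(o - 2)*(o + 1)*(o^2 - 3*o + 2) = (o - 3)*(o - 2)^2*(o + 1)*(o - 1)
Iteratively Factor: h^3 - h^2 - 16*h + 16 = (h - 4)*(h^2 + 3*h - 4) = (h - 4)*(h + 4)*(h - 1)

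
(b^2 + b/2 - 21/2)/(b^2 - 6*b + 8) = (2*b^2 + b - 21)/(2*(b^2 - 6*b + 8))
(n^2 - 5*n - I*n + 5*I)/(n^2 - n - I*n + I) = (n - 5)/(n - 1)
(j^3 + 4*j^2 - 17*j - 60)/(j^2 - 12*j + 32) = (j^2 + 8*j + 15)/(j - 8)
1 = 1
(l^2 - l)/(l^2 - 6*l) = (l - 1)/(l - 6)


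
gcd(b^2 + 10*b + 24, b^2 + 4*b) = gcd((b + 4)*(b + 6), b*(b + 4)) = b + 4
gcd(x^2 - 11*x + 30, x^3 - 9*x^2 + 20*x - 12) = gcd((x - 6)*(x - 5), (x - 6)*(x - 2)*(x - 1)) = x - 6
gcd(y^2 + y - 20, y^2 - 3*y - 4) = y - 4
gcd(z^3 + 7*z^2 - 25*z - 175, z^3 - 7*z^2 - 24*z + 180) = z + 5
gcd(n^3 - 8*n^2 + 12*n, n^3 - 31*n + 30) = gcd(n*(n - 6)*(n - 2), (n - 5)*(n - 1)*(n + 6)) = 1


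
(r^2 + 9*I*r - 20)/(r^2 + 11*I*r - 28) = (r + 5*I)/(r + 7*I)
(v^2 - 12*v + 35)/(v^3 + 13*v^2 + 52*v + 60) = (v^2 - 12*v + 35)/(v^3 + 13*v^2 + 52*v + 60)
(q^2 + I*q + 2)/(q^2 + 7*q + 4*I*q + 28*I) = (q^2 + I*q + 2)/(q^2 + q*(7 + 4*I) + 28*I)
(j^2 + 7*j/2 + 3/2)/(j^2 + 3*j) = (j + 1/2)/j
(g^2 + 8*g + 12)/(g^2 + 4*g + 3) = (g^2 + 8*g + 12)/(g^2 + 4*g + 3)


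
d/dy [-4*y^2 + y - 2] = 1 - 8*y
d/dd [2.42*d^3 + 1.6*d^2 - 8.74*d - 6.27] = 7.26*d^2 + 3.2*d - 8.74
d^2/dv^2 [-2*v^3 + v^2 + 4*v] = 2 - 12*v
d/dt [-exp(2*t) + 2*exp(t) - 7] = 2*(1 - exp(t))*exp(t)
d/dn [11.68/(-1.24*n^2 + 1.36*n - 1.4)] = (28.9664*n - 15.8848)/(1.24*n^2 - 1.36*n + 1.4)^2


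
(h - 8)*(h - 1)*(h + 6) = h^3 - 3*h^2 - 46*h + 48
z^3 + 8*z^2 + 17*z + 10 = (z + 1)*(z + 2)*(z + 5)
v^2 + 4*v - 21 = (v - 3)*(v + 7)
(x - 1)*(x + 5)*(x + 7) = x^3 + 11*x^2 + 23*x - 35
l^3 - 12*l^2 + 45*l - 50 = (l - 5)^2*(l - 2)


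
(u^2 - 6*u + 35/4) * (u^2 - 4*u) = u^4 - 10*u^3 + 131*u^2/4 - 35*u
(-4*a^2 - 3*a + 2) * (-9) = 36*a^2 + 27*a - 18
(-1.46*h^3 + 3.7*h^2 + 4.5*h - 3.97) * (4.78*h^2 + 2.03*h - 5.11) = -6.9788*h^5 + 14.7222*h^4 + 36.4816*h^3 - 28.7486*h^2 - 31.0541*h + 20.2867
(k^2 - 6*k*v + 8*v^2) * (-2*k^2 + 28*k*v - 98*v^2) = -2*k^4 + 40*k^3*v - 282*k^2*v^2 + 812*k*v^3 - 784*v^4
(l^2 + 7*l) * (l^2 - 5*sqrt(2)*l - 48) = l^4 - 5*sqrt(2)*l^3 + 7*l^3 - 35*sqrt(2)*l^2 - 48*l^2 - 336*l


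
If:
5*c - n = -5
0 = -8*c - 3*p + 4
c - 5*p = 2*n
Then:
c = 50/13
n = 315/13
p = -116/13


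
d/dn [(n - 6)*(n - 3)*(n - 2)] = 3*n^2 - 22*n + 36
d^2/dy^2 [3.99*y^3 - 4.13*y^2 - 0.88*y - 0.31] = 23.94*y - 8.26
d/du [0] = 0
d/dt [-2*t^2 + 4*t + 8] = 4 - 4*t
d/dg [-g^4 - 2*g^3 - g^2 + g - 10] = -4*g^3 - 6*g^2 - 2*g + 1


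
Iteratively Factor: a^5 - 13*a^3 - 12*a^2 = (a + 3)*(a^4 - 3*a^3 - 4*a^2) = (a - 4)*(a + 3)*(a^3 + a^2) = (a - 4)*(a + 1)*(a + 3)*(a^2) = a*(a - 4)*(a + 1)*(a + 3)*(a)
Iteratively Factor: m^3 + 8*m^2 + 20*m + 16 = (m + 2)*(m^2 + 6*m + 8) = (m + 2)^2*(m + 4)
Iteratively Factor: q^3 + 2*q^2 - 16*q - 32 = (q - 4)*(q^2 + 6*q + 8) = (q - 4)*(q + 4)*(q + 2)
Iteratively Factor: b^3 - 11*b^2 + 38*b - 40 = (b - 4)*(b^2 - 7*b + 10) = (b - 5)*(b - 4)*(b - 2)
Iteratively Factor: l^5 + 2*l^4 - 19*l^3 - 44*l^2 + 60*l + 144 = (l + 2)*(l^4 - 19*l^2 - 6*l + 72) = (l + 2)*(l + 3)*(l^3 - 3*l^2 - 10*l + 24) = (l - 2)*(l + 2)*(l + 3)*(l^2 - l - 12) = (l - 4)*(l - 2)*(l + 2)*(l + 3)*(l + 3)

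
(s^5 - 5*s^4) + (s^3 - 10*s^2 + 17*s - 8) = s^5 - 5*s^4 + s^3 - 10*s^2 + 17*s - 8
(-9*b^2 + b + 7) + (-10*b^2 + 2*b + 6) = -19*b^2 + 3*b + 13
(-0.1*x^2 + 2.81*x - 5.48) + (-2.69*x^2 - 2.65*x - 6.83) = -2.79*x^2 + 0.16*x - 12.31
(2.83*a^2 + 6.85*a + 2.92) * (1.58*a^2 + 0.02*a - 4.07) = 4.4714*a^4 + 10.8796*a^3 - 6.7675*a^2 - 27.8211*a - 11.8844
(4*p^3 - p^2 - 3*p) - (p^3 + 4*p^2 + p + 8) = 3*p^3 - 5*p^2 - 4*p - 8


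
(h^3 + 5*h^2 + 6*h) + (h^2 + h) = h^3 + 6*h^2 + 7*h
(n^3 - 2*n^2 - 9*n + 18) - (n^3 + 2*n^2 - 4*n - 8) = -4*n^2 - 5*n + 26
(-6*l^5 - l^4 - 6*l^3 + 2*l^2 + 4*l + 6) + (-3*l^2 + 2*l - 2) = -6*l^5 - l^4 - 6*l^3 - l^2 + 6*l + 4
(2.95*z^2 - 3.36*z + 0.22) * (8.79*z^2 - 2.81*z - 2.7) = 25.9305*z^4 - 37.8239*z^3 + 3.4104*z^2 + 8.4538*z - 0.594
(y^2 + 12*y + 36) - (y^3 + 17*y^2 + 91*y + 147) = -y^3 - 16*y^2 - 79*y - 111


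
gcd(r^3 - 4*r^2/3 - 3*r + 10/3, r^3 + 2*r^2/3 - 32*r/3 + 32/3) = r - 2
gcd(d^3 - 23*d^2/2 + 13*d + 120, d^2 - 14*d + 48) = d^2 - 14*d + 48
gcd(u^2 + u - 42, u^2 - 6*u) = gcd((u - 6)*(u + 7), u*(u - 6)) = u - 6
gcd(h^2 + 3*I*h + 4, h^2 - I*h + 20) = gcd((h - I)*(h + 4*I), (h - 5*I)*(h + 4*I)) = h + 4*I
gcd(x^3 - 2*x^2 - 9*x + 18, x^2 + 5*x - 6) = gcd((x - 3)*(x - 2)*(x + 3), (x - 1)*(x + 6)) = 1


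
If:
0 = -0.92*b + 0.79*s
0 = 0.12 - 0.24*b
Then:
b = 0.50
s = 0.58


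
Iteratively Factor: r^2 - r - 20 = (r + 4)*(r - 5)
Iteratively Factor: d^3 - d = (d - 1)*(d^2 + d) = (d - 1)*(d + 1)*(d)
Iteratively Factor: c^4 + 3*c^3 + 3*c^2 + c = (c + 1)*(c^3 + 2*c^2 + c) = c*(c + 1)*(c^2 + 2*c + 1) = c*(c + 1)^2*(c + 1)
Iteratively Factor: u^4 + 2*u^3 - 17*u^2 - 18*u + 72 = (u + 4)*(u^3 - 2*u^2 - 9*u + 18) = (u - 2)*(u + 4)*(u^2 - 9) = (u - 2)*(u + 3)*(u + 4)*(u - 3)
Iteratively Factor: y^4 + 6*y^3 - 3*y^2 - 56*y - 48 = (y - 3)*(y^3 + 9*y^2 + 24*y + 16) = (y - 3)*(y + 1)*(y^2 + 8*y + 16) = (y - 3)*(y + 1)*(y + 4)*(y + 4)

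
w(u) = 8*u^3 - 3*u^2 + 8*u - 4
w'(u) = 24*u^2 - 6*u + 8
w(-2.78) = -221.30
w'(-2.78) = 210.16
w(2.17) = 80.98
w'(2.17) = 107.99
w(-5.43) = -1416.72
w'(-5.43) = 748.22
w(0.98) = 8.49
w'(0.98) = 25.17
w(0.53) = 0.59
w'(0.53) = 11.56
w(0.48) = 0.03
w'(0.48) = 10.65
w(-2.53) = -173.00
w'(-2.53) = 176.80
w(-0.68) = -13.34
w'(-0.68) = 23.18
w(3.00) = 209.00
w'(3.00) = 206.00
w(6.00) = 1664.00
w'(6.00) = 836.00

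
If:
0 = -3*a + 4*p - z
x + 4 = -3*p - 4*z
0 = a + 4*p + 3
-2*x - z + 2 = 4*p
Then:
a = -25/57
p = -73/114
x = 331/114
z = -71/57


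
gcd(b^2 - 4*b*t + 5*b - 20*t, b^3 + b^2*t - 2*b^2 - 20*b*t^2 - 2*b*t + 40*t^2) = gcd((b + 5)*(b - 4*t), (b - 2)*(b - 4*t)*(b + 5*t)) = -b + 4*t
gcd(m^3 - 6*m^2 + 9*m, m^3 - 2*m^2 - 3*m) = m^2 - 3*m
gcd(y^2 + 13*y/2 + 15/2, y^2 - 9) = 1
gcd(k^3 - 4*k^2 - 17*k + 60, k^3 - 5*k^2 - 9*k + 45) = k^2 - 8*k + 15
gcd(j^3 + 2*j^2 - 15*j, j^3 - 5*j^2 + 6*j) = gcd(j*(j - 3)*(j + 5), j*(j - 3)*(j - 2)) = j^2 - 3*j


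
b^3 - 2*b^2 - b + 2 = (b - 2)*(b - 1)*(b + 1)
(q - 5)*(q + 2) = q^2 - 3*q - 10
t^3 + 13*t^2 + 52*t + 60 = (t + 2)*(t + 5)*(t + 6)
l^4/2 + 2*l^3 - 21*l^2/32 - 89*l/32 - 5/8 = (l/2 + 1/2)*(l - 5/4)*(l + 1/4)*(l + 4)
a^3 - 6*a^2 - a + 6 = (a - 6)*(a - 1)*(a + 1)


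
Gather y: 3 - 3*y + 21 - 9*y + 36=60 - 12*y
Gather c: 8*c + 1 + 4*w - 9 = 8*c + 4*w - 8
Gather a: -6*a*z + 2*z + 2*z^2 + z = -6*a*z + 2*z^2 + 3*z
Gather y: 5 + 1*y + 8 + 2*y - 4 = 3*y + 9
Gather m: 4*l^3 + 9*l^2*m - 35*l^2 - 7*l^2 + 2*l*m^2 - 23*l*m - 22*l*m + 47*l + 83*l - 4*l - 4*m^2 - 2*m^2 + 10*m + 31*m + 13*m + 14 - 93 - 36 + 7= 4*l^3 - 42*l^2 + 126*l + m^2*(2*l - 6) + m*(9*l^2 - 45*l + 54) - 108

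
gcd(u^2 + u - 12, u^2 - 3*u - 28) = u + 4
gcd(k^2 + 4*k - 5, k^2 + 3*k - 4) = k - 1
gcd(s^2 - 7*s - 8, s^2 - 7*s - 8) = s^2 - 7*s - 8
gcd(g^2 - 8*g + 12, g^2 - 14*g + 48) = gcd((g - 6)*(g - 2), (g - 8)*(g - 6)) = g - 6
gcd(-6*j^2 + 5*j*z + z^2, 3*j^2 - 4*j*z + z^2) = -j + z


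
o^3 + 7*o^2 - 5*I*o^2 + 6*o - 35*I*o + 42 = (o + 7)*(o - 6*I)*(o + I)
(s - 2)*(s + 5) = s^2 + 3*s - 10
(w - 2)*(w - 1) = w^2 - 3*w + 2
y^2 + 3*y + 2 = (y + 1)*(y + 2)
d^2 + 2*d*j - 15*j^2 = (d - 3*j)*(d + 5*j)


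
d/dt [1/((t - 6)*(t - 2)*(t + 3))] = (-(t - 6)*(t - 2) - (t - 6)*(t + 3) - (t - 2)*(t + 3))/((t - 6)^2*(t - 2)^2*(t + 3)^2)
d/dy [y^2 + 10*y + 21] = 2*y + 10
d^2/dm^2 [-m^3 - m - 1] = -6*m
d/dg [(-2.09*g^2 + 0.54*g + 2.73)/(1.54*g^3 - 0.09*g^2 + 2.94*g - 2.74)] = (3.2186*g^4 - 1.6632*g^3 - 18.7086*g^2 + 11.9446*g - 9.5058)/(2.3716*g^6 - 0.2772*g^5 + 9.0633*g^4 - 8.9684*g^3 + 9.1368*g^2 - 16.1112*g + 7.5076)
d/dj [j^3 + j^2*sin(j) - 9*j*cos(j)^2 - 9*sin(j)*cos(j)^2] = j^2*cos(j) + 3*j^2 + 2*j*sin(j) + 9*j*sin(2*j) - 9*cos(j)/4 - 9*cos(2*j)/2 - 27*cos(3*j)/4 - 9/2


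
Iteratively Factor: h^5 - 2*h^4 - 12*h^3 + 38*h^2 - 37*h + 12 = (h - 1)*(h^4 - h^3 - 13*h^2 + 25*h - 12) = (h - 3)*(h - 1)*(h^3 + 2*h^2 - 7*h + 4) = (h - 3)*(h - 1)^2*(h^2 + 3*h - 4) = (h - 3)*(h - 1)^3*(h + 4)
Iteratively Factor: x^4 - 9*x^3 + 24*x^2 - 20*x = (x)*(x^3 - 9*x^2 + 24*x - 20) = x*(x - 2)*(x^2 - 7*x + 10) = x*(x - 5)*(x - 2)*(x - 2)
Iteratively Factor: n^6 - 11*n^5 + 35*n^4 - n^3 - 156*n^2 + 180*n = (n + 2)*(n^5 - 13*n^4 + 61*n^3 - 123*n^2 + 90*n) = (n - 3)*(n + 2)*(n^4 - 10*n^3 + 31*n^2 - 30*n) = (n - 5)*(n - 3)*(n + 2)*(n^3 - 5*n^2 + 6*n) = (n - 5)*(n - 3)^2*(n + 2)*(n^2 - 2*n) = n*(n - 5)*(n - 3)^2*(n + 2)*(n - 2)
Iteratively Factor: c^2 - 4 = (c - 2)*(c + 2)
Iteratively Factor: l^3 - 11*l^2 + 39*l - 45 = (l - 3)*(l^2 - 8*l + 15) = (l - 3)^2*(l - 5)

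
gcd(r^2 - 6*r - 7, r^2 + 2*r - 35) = 1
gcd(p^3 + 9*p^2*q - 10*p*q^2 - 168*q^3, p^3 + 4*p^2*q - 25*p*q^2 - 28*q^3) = p^2 + 3*p*q - 28*q^2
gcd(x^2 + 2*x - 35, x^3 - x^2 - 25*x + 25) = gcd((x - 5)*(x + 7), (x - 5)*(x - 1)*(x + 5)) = x - 5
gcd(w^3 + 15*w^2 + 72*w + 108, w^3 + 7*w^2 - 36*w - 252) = w + 6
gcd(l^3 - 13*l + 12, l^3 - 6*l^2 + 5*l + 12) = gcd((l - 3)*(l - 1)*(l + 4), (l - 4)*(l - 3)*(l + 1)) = l - 3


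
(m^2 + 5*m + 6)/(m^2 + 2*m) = (m + 3)/m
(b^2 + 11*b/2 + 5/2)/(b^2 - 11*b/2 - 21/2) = (2*b^2 + 11*b + 5)/(2*b^2 - 11*b - 21)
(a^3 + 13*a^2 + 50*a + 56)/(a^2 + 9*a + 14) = a + 4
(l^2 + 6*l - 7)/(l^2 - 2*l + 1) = (l + 7)/(l - 1)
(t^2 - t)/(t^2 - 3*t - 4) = t*(1 - t)/(-t^2 + 3*t + 4)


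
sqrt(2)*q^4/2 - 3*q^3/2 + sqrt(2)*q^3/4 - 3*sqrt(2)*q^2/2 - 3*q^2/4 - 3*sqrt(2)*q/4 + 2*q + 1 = (q + 1/2)*(q - 2*sqrt(2))*(q - sqrt(2)/2)*(sqrt(2)*q/2 + 1)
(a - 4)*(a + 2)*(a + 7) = a^3 + 5*a^2 - 22*a - 56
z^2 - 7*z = z*(z - 7)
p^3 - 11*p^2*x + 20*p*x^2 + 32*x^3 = (p - 8*x)*(p - 4*x)*(p + x)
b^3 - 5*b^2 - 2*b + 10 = (b - 5)*(b - sqrt(2))*(b + sqrt(2))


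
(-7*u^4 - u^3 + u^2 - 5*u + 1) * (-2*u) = 14*u^5 + 2*u^4 - 2*u^3 + 10*u^2 - 2*u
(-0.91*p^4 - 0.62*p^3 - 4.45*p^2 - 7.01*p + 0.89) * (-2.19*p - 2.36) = 1.9929*p^5 + 3.5054*p^4 + 11.2087*p^3 + 25.8539*p^2 + 14.5945*p - 2.1004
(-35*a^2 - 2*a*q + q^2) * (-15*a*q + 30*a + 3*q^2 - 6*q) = 525*a^3*q - 1050*a^3 - 75*a^2*q^2 + 150*a^2*q - 21*a*q^3 + 42*a*q^2 + 3*q^4 - 6*q^3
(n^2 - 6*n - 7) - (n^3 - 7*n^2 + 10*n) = -n^3 + 8*n^2 - 16*n - 7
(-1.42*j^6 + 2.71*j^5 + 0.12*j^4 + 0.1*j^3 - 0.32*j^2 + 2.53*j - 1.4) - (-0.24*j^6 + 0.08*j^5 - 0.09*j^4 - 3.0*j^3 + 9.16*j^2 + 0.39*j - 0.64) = -1.18*j^6 + 2.63*j^5 + 0.21*j^4 + 3.1*j^3 - 9.48*j^2 + 2.14*j - 0.76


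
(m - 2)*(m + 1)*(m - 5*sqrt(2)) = m^3 - 5*sqrt(2)*m^2 - m^2 - 2*m + 5*sqrt(2)*m + 10*sqrt(2)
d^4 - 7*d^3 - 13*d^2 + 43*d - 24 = (d - 8)*(d - 1)^2*(d + 3)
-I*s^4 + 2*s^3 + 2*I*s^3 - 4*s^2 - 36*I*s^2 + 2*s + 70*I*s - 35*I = (s - 1)*(s - 5*I)*(s + 7*I)*(-I*s + I)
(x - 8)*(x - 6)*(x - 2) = x^3 - 16*x^2 + 76*x - 96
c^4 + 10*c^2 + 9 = (c - 3*I)*(c - I)*(c + I)*(c + 3*I)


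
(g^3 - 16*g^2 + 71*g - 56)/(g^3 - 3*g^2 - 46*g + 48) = (g - 7)/(g + 6)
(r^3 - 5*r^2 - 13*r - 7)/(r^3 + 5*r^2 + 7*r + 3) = (r - 7)/(r + 3)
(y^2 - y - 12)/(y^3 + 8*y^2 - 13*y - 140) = (y + 3)/(y^2 + 12*y + 35)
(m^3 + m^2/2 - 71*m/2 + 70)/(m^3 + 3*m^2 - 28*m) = (m - 5/2)/m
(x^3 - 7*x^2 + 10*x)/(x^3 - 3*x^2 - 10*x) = (x - 2)/(x + 2)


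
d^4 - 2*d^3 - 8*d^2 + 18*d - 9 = (d - 3)*(d - 1)^2*(d + 3)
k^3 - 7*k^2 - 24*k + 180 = (k - 6)^2*(k + 5)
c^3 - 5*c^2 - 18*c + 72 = (c - 6)*(c - 3)*(c + 4)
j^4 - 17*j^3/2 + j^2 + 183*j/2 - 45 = (j - 6)*(j - 5)*(j - 1/2)*(j + 3)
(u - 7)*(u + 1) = u^2 - 6*u - 7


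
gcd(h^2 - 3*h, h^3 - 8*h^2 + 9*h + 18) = h - 3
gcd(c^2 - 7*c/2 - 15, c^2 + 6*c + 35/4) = c + 5/2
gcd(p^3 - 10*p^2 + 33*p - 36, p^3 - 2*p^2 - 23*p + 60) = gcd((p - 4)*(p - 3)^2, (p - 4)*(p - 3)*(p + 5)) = p^2 - 7*p + 12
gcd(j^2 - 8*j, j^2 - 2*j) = j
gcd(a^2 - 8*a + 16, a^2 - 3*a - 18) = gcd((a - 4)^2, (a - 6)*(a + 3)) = 1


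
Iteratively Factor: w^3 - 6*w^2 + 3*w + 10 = (w - 5)*(w^2 - w - 2) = (w - 5)*(w - 2)*(w + 1)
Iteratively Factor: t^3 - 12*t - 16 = (t - 4)*(t^2 + 4*t + 4) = (t - 4)*(t + 2)*(t + 2)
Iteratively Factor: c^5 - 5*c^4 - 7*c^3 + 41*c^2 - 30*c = (c - 2)*(c^4 - 3*c^3 - 13*c^2 + 15*c) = (c - 5)*(c - 2)*(c^3 + 2*c^2 - 3*c) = (c - 5)*(c - 2)*(c + 3)*(c^2 - c) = c*(c - 5)*(c - 2)*(c + 3)*(c - 1)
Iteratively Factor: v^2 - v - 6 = (v - 3)*(v + 2)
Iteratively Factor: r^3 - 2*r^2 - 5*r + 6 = (r - 1)*(r^2 - r - 6) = (r - 3)*(r - 1)*(r + 2)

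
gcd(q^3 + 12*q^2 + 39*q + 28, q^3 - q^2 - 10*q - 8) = q + 1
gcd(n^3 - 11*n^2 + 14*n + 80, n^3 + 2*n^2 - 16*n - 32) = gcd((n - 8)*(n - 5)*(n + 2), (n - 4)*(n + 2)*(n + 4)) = n + 2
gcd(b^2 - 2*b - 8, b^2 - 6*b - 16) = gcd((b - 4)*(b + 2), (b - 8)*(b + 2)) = b + 2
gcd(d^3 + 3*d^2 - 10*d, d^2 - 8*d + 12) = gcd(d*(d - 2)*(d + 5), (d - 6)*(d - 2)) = d - 2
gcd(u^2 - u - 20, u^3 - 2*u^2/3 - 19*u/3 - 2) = 1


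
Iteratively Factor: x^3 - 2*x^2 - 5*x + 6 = (x + 2)*(x^2 - 4*x + 3) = (x - 3)*(x + 2)*(x - 1)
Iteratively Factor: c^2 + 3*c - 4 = (c - 1)*(c + 4)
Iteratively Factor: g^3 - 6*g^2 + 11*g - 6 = (g - 1)*(g^2 - 5*g + 6) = (g - 2)*(g - 1)*(g - 3)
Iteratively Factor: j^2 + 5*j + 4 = (j + 1)*(j + 4)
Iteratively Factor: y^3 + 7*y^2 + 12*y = (y)*(y^2 + 7*y + 12) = y*(y + 3)*(y + 4)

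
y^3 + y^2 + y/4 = y*(y + 1/2)^2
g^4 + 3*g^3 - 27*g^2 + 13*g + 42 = (g - 3)*(g - 2)*(g + 1)*(g + 7)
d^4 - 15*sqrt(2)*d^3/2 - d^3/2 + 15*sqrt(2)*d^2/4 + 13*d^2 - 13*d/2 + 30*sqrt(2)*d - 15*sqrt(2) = (d - 1/2)*(d - 6*sqrt(2))*(d - 5*sqrt(2)/2)*(d + sqrt(2))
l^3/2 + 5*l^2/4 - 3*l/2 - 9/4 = (l/2 + 1/2)*(l - 3/2)*(l + 3)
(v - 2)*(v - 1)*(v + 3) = v^3 - 7*v + 6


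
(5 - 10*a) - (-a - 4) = 9 - 9*a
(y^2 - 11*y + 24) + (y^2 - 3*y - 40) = 2*y^2 - 14*y - 16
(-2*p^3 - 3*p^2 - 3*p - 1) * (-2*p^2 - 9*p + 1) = 4*p^5 + 24*p^4 + 31*p^3 + 26*p^2 + 6*p - 1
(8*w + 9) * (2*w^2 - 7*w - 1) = 16*w^3 - 38*w^2 - 71*w - 9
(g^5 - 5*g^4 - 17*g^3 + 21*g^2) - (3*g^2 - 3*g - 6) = g^5 - 5*g^4 - 17*g^3 + 18*g^2 + 3*g + 6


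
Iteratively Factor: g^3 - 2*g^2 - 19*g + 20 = (g - 1)*(g^2 - g - 20) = (g - 5)*(g - 1)*(g + 4)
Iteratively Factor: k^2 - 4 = (k - 2)*(k + 2)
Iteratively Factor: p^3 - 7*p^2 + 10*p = (p - 2)*(p^2 - 5*p) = p*(p - 2)*(p - 5)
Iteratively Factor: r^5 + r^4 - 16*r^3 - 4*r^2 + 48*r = (r + 4)*(r^4 - 3*r^3 - 4*r^2 + 12*r) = r*(r + 4)*(r^3 - 3*r^2 - 4*r + 12) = r*(r - 3)*(r + 4)*(r^2 - 4) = r*(r - 3)*(r - 2)*(r + 4)*(r + 2)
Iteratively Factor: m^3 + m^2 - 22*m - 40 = (m - 5)*(m^2 + 6*m + 8) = (m - 5)*(m + 4)*(m + 2)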